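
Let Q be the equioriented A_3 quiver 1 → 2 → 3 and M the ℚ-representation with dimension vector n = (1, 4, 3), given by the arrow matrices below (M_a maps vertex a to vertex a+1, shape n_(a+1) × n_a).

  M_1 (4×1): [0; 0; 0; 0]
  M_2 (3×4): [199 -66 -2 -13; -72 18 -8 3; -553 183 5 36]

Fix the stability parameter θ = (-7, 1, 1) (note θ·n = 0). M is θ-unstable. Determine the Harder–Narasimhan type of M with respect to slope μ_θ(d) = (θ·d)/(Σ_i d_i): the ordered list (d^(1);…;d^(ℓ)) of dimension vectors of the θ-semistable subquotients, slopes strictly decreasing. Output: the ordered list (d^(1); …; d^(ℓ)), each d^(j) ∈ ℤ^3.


Interval decomposition of M: I[1,1], I[2,2], I[2,3]^3.
HN type (ℓ=2): μ^(1)=1; μ^(2)=-7

((0, 4, 3); (1, 0, 0))


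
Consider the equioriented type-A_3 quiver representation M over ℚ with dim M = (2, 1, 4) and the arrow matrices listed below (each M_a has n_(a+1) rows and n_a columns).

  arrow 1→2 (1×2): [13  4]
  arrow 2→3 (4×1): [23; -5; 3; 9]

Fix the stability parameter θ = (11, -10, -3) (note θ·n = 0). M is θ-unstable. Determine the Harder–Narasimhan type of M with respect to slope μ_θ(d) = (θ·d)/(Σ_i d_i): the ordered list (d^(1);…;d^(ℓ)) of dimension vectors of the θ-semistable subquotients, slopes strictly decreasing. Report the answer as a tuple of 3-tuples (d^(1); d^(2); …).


Barcode: M ≅ I[1,1], I[1,3], I[3,3]^3. HN layers by μ_θ (3 steps, strictly decreasing):
  μ^(1)=11; μ^(2)=-2/3; μ^(3)=-3

((1, 0, 0); (1, 1, 1); (0, 0, 3))


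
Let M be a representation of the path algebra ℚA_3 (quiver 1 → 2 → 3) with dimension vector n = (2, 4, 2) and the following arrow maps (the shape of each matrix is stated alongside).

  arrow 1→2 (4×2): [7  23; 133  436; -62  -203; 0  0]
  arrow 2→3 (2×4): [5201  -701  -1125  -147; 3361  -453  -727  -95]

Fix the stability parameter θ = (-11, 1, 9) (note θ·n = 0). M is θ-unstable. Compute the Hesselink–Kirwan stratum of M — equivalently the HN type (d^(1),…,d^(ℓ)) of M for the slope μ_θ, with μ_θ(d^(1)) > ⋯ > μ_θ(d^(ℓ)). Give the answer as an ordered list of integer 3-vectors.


Interval decomposition of M: I[1,2], I[1,3], I[2,2], I[2,3].
HN type (ℓ=3): μ^(1)=9; μ^(2)=1; μ^(3)=-11

((0, 0, 2); (0, 4, 0); (2, 0, 0))


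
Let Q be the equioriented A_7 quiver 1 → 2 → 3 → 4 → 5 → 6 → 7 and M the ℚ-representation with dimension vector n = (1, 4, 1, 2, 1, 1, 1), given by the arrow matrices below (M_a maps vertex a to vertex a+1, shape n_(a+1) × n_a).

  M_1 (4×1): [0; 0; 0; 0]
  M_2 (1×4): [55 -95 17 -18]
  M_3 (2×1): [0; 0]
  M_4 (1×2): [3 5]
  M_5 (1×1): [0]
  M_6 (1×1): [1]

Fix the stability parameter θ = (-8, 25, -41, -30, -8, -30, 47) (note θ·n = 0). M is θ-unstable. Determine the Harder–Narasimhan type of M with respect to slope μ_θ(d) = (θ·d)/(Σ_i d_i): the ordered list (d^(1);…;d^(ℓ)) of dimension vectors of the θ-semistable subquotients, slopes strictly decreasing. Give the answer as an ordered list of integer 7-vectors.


Barcode: M ≅ I[1,1], I[2,2]^3, I[2,3], I[4,4], I[4,5], I[6,7]. HN layers by μ_θ (4 steps, strictly decreasing):
  μ^(1)=47; μ^(2)=25; μ^(3)=-8; μ^(4)=-30

((0, 0, 0, 0, 0, 0, 1); (0, 3, 0, 0, 0, 0, 0); (1, 1, 1, 0, 1, 0, 0); (0, 0, 0, 2, 0, 1, 0))


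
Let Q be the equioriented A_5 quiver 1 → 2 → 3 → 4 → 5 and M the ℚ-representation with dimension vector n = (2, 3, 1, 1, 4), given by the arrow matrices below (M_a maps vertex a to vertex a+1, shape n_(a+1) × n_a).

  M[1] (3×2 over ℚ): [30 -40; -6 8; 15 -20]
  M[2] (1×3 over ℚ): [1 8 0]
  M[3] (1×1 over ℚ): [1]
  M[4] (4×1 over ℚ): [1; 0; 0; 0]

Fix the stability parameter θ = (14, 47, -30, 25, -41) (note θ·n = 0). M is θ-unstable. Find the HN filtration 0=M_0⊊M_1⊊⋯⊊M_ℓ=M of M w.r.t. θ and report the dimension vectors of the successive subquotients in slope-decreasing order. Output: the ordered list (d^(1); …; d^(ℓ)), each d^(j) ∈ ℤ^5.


Via rank(M_{q-1}∘⋯∘M_p): M ≅ I[1,1], I[1,5], I[2,2]^2, I[5,5]^3.
μ_θ-semistable layers: μ^(1)=47; μ^(2)=14; μ^(3)=3; μ^(4)=-41

((0, 2, 0, 0, 0); (1, 0, 0, 0, 0); (1, 1, 1, 1, 1); (0, 0, 0, 0, 3))


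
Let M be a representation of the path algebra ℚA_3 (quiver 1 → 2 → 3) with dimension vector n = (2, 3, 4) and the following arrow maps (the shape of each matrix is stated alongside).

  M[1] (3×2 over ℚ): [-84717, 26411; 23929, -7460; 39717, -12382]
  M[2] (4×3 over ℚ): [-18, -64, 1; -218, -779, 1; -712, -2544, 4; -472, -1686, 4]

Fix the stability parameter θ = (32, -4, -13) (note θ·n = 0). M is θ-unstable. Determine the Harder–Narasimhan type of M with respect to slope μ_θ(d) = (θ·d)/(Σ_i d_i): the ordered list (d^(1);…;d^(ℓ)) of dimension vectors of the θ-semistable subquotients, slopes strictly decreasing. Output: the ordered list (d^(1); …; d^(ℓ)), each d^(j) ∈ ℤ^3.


Barcode: M ≅ I[1,2], I[1,3], I[2,3], I[3,3]^2. HN layers by μ_θ (4 steps, strictly decreasing):
  μ^(1)=14; μ^(2)=5; μ^(3)=-17/2; μ^(4)=-13

((1, 1, 0); (1, 1, 1); (0, 1, 1); (0, 0, 2))


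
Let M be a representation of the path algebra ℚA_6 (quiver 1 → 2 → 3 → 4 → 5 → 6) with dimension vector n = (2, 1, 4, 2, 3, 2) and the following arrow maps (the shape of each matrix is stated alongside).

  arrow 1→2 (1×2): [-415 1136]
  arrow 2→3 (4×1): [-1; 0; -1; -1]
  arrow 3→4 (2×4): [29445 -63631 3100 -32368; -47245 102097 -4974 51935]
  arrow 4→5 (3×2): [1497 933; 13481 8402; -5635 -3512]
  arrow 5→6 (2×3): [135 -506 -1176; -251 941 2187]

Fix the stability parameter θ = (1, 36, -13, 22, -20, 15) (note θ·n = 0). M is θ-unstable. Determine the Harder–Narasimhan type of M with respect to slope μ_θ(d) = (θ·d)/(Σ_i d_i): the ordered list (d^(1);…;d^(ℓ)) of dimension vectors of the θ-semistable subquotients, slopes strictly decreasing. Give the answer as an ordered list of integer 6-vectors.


Barcode: M ≅ I[1,1], I[1,6], I[3,3]^2, I[3,5], I[5,6]. HN layers by μ_θ (5 steps, strictly decreasing):
  μ^(1)=15; μ^(2)=25/4; μ^(3)=1; μ^(4)=-13; μ^(5)=-20

((0, 0, 0, 0, 0, 2); (0, 1, 1, 1, 1, 0); (2, 0, 0, 1, 1, 0); (0, 0, 3, 0, 0, 0); (0, 0, 0, 0, 1, 0))


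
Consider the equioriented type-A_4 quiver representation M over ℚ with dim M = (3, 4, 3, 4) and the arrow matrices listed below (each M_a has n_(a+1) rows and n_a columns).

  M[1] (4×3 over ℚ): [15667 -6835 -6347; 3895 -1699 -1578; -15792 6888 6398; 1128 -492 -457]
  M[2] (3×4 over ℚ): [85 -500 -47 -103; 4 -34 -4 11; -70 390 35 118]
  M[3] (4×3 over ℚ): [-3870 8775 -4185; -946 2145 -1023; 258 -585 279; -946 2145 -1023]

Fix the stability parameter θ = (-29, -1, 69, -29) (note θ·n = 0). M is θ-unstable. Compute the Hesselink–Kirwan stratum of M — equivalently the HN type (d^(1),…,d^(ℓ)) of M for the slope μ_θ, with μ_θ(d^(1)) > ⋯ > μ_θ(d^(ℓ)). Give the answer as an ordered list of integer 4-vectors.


Via rank(M_{q-1}∘⋯∘M_p): M ≅ I[1,1], I[1,3], I[1,4], I[2,2], I[2,3], I[4,4]^3.
μ_θ-semistable layers: μ^(1)=69; μ^(2)=20; μ^(3)=-1; μ^(4)=-29

((0, 0, 2, 0); (0, 0, 1, 1); (0, 4, 0, 0); (3, 0, 0, 3))


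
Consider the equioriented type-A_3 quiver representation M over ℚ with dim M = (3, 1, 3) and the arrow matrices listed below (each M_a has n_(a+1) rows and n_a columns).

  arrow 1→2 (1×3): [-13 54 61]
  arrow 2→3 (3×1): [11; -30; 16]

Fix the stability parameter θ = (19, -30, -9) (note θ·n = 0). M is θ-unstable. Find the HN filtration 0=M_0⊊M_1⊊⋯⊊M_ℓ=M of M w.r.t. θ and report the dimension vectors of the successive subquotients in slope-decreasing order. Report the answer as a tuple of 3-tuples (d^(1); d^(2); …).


Via rank(M_{q-1}∘⋯∘M_p): M ≅ I[1,1]^2, I[1,3], I[3,3]^2.
μ_θ-semistable layers: μ^(1)=19; μ^(2)=-20/3; μ^(3)=-9

((2, 0, 0); (1, 1, 1); (0, 0, 2))


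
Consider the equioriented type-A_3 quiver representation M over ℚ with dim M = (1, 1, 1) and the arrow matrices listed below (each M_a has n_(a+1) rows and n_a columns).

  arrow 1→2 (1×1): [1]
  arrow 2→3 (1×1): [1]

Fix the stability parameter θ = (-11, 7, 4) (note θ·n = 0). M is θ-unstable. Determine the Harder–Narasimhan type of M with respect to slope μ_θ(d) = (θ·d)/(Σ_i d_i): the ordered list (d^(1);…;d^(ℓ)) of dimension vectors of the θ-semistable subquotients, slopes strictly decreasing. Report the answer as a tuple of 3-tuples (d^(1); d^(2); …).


Barcode: M ≅ I[1,3]. HN layers by μ_θ (2 steps, strictly decreasing):
  μ^(1)=11/2; μ^(2)=-11

((0, 1, 1); (1, 0, 0))


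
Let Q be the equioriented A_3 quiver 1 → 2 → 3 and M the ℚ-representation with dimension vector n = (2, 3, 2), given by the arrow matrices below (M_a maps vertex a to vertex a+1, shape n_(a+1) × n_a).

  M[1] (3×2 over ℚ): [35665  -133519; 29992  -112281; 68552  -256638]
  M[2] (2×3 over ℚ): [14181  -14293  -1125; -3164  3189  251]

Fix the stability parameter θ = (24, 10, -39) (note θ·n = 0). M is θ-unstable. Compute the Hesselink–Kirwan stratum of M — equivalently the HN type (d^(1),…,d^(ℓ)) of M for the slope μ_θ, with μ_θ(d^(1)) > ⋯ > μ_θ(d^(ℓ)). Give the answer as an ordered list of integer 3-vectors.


Via rank(M_{q-1}∘⋯∘M_p): M ≅ I[1,3]^2, I[2,2].
μ_θ-semistable layers: μ^(1)=10; μ^(2)=-5/3

((0, 1, 0); (2, 2, 2))


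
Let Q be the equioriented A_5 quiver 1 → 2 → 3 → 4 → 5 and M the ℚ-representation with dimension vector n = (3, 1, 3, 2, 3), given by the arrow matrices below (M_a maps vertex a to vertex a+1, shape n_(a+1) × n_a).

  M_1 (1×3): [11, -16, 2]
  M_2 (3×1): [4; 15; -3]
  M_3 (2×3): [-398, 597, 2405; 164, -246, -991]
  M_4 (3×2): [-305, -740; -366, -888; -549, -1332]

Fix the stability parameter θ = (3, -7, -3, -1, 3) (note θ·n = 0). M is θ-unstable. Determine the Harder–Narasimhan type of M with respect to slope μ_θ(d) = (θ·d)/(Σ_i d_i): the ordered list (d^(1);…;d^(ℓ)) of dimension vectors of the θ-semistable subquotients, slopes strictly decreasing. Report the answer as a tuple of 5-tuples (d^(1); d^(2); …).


Barcode: M ≅ I[1,1]^2, I[1,4], I[3,3], I[3,5], I[5,5]^2. HN layers by μ_θ (4 steps, strictly decreasing):
  μ^(1)=3; μ^(2)=-1; μ^(3)=-7/3; μ^(4)=-3

((2, 0, 0, 0, 3); (0, 0, 0, 2, 0); (1, 1, 1, 0, 0); (0, 0, 2, 0, 0))


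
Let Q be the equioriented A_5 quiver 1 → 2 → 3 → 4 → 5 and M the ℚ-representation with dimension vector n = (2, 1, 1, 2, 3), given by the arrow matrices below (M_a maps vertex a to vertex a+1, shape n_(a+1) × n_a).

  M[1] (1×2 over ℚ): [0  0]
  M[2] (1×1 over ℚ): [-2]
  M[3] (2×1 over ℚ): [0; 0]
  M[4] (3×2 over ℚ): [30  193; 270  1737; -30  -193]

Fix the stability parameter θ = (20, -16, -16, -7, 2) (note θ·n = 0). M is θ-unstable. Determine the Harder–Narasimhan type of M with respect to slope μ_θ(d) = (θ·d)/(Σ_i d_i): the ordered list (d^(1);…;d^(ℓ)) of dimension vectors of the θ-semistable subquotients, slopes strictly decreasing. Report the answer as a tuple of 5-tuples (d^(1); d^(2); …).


Interval decomposition of M: I[1,1]^2, I[2,3], I[4,4], I[4,5], I[5,5]^2.
HN type (ℓ=4): μ^(1)=20; μ^(2)=2; μ^(3)=-7; μ^(4)=-16

((2, 0, 0, 0, 0); (0, 0, 0, 0, 3); (0, 0, 0, 2, 0); (0, 1, 1, 0, 0))


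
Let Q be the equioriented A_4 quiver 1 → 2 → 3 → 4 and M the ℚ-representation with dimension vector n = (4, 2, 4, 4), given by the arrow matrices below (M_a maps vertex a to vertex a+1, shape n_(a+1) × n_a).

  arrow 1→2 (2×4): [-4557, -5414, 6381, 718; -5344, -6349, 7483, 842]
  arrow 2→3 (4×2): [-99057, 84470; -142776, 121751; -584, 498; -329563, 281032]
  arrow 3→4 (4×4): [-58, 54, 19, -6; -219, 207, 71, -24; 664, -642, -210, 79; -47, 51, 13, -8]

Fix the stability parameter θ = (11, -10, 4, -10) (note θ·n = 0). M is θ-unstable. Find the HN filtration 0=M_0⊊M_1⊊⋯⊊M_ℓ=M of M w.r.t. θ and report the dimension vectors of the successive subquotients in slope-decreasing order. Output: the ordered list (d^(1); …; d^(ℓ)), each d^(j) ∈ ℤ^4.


Via rank(M_{q-1}∘⋯∘M_p): M ≅ I[1,1]^2, I[1,4]^2, I[3,3], I[3,4], I[4,4].
μ_θ-semistable layers: μ^(1)=11; μ^(2)=4; μ^(3)=-5/4; μ^(4)=-3; μ^(5)=-10

((2, 0, 0, 0); (0, 0, 1, 0); (2, 2, 2, 2); (0, 0, 1, 1); (0, 0, 0, 1))


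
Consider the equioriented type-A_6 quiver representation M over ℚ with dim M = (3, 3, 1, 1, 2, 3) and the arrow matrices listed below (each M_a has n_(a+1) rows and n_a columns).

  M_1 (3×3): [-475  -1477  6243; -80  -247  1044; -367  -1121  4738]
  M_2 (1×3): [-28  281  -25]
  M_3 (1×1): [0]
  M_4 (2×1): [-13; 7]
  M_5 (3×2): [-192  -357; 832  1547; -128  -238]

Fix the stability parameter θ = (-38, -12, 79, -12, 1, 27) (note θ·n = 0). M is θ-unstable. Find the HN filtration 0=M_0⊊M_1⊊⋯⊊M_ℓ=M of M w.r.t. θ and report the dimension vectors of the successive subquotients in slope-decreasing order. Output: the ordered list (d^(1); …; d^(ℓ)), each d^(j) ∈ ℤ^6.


Interval decomposition of M: I[1,2]^2, I[1,3], I[4,6], I[5,5], I[6,6]^2.
HN type (ℓ=5): μ^(1)=79; μ^(2)=27; μ^(3)=1; μ^(4)=-12; μ^(5)=-38

((0, 0, 1, 0, 0, 0); (0, 0, 0, 0, 0, 3); (0, 0, 0, 0, 2, 0); (0, 3, 0, 1, 0, 0); (3, 0, 0, 0, 0, 0))


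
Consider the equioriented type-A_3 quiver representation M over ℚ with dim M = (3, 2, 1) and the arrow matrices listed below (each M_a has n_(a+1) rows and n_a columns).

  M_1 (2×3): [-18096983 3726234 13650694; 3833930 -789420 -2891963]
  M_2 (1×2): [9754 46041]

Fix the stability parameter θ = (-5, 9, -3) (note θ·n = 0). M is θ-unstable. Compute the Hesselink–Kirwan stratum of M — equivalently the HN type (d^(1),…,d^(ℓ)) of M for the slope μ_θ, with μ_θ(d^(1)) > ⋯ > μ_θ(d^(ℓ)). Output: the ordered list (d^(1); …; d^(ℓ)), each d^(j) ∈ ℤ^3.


Interval decomposition of M: I[1,1], I[1,2], I[1,3].
HN type (ℓ=3): μ^(1)=9; μ^(2)=3; μ^(3)=-5

((0, 1, 0); (0, 1, 1); (3, 0, 0))


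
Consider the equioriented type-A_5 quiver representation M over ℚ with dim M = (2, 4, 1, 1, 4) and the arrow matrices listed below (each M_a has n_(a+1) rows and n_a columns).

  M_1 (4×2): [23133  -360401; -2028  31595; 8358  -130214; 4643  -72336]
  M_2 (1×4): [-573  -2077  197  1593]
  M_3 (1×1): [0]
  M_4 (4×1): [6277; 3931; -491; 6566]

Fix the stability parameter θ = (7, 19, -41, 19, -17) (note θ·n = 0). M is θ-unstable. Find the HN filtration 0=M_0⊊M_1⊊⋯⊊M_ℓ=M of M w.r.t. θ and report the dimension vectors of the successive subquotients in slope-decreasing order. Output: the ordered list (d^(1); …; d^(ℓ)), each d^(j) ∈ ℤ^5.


Barcode: M ≅ I[1,2], I[1,3], I[2,2]^2, I[4,5], I[5,5]^3. HN layers by μ_θ (5 steps, strictly decreasing):
  μ^(1)=19; μ^(2)=7; μ^(3)=1; μ^(4)=-5; μ^(5)=-17

((0, 3, 0, 0, 0); (1, 0, 0, 0, 0); (0, 0, 0, 1, 1); (1, 1, 1, 0, 0); (0, 0, 0, 0, 3))


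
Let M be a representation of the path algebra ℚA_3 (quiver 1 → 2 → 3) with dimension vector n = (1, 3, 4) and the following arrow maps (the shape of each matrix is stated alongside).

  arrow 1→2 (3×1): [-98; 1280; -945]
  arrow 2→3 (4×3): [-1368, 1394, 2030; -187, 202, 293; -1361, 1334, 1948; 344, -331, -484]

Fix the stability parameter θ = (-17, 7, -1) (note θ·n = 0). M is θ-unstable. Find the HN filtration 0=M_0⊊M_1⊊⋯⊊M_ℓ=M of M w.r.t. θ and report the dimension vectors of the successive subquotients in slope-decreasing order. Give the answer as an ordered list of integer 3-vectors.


Via rank(M_{q-1}∘⋯∘M_p): M ≅ I[1,3], I[2,3]^2, I[3,3].
μ_θ-semistable layers: μ^(1)=3; μ^(2)=-1; μ^(3)=-17

((0, 3, 3); (0, 0, 1); (1, 0, 0))


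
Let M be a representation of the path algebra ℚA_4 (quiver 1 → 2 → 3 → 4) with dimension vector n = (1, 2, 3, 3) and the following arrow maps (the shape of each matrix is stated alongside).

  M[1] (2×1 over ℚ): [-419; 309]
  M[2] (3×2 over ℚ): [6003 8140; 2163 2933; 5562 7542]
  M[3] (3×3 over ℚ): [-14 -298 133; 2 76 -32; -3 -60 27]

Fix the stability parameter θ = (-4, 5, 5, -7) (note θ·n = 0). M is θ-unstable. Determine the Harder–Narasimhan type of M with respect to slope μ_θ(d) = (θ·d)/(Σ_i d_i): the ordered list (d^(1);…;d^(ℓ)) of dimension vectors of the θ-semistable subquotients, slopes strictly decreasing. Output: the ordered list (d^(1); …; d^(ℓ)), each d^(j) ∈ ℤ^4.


Interval decomposition of M: I[1,4], I[2,3], I[3,4], I[4,4].
HN type (ℓ=5): μ^(1)=5; μ^(2)=1; μ^(3)=-1; μ^(4)=-4; μ^(5)=-7

((0, 1, 1, 0); (0, 1, 1, 1); (0, 0, 1, 1); (1, 0, 0, 0); (0, 0, 0, 1))


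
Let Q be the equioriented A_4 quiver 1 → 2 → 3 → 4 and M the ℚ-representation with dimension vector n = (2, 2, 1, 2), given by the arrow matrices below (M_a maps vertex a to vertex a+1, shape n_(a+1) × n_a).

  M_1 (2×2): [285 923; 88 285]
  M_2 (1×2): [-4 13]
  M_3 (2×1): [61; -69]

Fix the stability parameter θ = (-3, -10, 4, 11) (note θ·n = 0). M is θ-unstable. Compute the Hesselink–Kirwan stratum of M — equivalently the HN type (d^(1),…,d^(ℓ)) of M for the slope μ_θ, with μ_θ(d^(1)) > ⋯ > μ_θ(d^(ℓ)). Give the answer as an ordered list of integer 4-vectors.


Interval decomposition of M: I[1,2], I[1,4], I[4,4].
HN type (ℓ=3): μ^(1)=11; μ^(2)=4; μ^(3)=-13/2

((0, 0, 0, 2); (0, 0, 1, 0); (2, 2, 0, 0))


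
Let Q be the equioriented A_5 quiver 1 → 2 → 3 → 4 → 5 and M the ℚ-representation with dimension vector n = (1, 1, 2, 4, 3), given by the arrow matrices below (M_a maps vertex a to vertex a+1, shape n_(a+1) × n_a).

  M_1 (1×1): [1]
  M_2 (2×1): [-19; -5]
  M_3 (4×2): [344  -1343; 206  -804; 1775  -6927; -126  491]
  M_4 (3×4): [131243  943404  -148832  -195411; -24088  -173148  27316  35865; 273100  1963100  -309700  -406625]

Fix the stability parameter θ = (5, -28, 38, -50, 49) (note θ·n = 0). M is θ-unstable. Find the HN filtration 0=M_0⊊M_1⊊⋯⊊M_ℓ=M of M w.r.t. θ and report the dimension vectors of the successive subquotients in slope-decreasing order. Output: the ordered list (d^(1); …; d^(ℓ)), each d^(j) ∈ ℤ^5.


Via rank(M_{q-1}∘⋯∘M_p): M ≅ I[1,5], I[3,5], I[4,4]^2, I[5,5].
μ_θ-semistable layers: μ^(1)=49; μ^(2)=-6; μ^(3)=-23/2; μ^(4)=-50

((0, 0, 0, 0, 3); (0, 0, 2, 2, 0); (1, 1, 0, 0, 0); (0, 0, 0, 2, 0))


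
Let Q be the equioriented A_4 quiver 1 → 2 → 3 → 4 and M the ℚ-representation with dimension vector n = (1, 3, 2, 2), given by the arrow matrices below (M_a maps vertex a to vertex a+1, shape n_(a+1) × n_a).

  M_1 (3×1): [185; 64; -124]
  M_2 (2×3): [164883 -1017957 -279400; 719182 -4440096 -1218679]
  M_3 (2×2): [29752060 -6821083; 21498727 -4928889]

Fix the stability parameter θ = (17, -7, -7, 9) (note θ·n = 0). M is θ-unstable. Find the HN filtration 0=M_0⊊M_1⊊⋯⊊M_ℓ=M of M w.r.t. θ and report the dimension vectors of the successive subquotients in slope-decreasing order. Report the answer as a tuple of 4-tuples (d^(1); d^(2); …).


Via rank(M_{q-1}∘⋯∘M_p): M ≅ I[1,4], I[2,2], I[2,4].
μ_θ-semistable layers: μ^(1)=9; μ^(2)=1; μ^(3)=-7

((0, 0, 0, 2); (1, 1, 1, 0); (0, 2, 1, 0))


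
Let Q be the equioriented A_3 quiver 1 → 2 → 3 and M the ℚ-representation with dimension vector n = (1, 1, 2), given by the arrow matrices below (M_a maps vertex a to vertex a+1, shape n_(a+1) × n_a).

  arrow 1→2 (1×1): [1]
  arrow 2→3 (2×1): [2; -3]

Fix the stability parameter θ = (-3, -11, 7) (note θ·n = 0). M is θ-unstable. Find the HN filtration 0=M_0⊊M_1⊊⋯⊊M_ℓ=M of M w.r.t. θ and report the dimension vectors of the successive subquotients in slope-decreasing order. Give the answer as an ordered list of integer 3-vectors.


Interval decomposition of M: I[1,3], I[3,3].
HN type (ℓ=2): μ^(1)=7; μ^(2)=-7

((0, 0, 2); (1, 1, 0))


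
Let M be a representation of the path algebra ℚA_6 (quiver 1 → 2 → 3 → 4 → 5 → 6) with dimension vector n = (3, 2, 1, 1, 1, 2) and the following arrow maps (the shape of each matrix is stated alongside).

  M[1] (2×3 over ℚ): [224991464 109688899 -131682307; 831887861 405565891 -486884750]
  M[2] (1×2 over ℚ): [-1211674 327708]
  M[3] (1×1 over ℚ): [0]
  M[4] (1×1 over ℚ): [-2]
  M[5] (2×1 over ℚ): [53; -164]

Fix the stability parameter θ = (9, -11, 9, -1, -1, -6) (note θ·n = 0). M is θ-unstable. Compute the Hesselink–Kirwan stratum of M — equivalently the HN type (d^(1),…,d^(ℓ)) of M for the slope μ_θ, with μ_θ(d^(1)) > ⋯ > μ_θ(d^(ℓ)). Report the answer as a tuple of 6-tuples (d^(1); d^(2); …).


Via rank(M_{q-1}∘⋯∘M_p): M ≅ I[1,1], I[1,2], I[1,3], I[4,6], I[6,6].
μ_θ-semistable layers: μ^(1)=9; μ^(2)=-1; μ^(3)=-8/3; μ^(4)=-6

((1, 0, 1, 0, 0, 0); (2, 2, 0, 0, 0, 0); (0, 0, 0, 1, 1, 1); (0, 0, 0, 0, 0, 1))


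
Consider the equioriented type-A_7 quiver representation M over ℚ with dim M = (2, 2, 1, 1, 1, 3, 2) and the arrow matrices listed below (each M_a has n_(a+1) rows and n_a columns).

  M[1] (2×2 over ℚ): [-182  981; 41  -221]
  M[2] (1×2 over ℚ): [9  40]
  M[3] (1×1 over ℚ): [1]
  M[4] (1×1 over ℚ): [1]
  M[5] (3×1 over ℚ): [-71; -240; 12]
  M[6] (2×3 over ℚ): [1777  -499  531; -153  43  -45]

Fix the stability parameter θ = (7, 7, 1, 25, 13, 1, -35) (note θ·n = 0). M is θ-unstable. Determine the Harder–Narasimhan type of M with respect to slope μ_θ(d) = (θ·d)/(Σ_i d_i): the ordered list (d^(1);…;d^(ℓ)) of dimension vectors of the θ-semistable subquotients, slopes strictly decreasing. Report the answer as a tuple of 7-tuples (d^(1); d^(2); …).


Via rank(M_{q-1}∘⋯∘M_p): M ≅ I[1,2], I[1,7], I[6,6], I[6,7].
μ_θ-semistable layers: μ^(1)=7; μ^(2)=19/7; μ^(3)=1; μ^(4)=-17

((1, 1, 0, 0, 0, 0, 0); (1, 1, 1, 1, 1, 1, 1); (0, 0, 0, 0, 0, 1, 0); (0, 0, 0, 0, 0, 1, 1))


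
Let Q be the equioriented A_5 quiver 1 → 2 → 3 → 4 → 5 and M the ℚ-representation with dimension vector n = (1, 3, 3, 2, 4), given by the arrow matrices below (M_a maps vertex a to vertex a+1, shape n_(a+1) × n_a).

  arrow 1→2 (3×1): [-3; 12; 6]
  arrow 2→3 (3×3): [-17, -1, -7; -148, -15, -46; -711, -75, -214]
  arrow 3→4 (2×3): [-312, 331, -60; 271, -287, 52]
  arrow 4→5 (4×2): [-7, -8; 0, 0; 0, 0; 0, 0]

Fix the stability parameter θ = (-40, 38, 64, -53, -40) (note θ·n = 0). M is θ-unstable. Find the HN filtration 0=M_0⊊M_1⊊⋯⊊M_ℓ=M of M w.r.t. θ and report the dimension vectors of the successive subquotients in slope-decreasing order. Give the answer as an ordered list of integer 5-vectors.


Barcode: M ≅ I[1,4], I[2,3], I[2,5], I[5,5]^3. HN layers by μ_θ (5 steps, strictly decreasing):
  μ^(1)=64; μ^(2)=38; μ^(3)=49/3; μ^(4)=9/4; μ^(5)=-40

((0, 0, 1, 0, 0); (0, 1, 0, 0, 0); (0, 1, 1, 1, 0); (0, 1, 1, 1, 1); (1, 0, 0, 0, 3))


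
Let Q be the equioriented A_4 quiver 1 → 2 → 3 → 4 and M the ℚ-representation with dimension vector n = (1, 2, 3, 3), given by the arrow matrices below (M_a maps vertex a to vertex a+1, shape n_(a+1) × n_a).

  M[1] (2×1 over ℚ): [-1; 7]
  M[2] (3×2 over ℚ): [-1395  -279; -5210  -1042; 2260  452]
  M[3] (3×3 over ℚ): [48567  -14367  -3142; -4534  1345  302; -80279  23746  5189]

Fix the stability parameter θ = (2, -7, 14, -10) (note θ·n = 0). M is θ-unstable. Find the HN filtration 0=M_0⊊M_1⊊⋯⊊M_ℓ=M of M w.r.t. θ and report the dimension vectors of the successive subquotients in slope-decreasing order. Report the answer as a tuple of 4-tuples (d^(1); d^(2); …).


Interval decomposition of M: I[1,4], I[2,2], I[3,4]^2.
HN type (ℓ=3): μ^(1)=2; μ^(2)=-5/2; μ^(3)=-7

((0, 0, 3, 3); (1, 1, 0, 0); (0, 1, 0, 0))


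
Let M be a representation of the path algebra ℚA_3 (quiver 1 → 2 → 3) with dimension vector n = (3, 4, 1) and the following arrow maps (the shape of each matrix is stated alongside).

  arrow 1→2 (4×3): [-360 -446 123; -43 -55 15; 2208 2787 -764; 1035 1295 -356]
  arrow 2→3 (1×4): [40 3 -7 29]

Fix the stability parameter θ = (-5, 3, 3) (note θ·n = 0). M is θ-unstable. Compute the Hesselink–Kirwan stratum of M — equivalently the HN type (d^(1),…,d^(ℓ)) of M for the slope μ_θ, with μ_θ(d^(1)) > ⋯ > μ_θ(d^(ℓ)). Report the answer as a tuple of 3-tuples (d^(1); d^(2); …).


Barcode: M ≅ I[1,2]^2, I[1,3], I[2,2]. HN layers by μ_θ (2 steps, strictly decreasing):
  μ^(1)=3; μ^(2)=-5

((0, 4, 1); (3, 0, 0))


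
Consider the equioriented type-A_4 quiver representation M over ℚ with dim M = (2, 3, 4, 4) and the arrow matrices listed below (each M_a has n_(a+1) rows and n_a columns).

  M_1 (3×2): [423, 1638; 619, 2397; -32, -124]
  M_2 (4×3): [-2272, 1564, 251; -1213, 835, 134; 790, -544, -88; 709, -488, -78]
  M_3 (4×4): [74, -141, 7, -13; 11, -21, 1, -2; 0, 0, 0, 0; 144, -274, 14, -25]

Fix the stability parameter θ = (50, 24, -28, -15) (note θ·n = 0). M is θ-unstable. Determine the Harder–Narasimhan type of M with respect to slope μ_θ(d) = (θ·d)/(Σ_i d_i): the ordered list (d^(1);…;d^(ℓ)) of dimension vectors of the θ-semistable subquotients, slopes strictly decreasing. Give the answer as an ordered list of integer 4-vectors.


Barcode: M ≅ I[1,4]^2, I[2,4], I[3,3], I[4,4]. HN layers by μ_θ (4 steps, strictly decreasing):
  μ^(1)=31/4; μ^(2)=-19/3; μ^(3)=-15; μ^(4)=-28

((2, 2, 2, 2); (0, 1, 1, 1); (0, 0, 0, 1); (0, 0, 1, 0))


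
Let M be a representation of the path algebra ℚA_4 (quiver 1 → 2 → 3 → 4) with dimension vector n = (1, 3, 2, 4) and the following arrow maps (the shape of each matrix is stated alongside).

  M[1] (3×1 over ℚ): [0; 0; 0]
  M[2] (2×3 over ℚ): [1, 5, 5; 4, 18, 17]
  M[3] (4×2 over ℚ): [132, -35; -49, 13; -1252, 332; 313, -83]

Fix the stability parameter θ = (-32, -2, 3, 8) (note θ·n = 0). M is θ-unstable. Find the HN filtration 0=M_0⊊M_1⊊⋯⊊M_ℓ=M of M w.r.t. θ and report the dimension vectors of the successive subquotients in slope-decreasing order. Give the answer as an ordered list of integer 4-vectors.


Barcode: M ≅ I[1,1], I[2,2], I[2,4]^2, I[4,4]^2. HN layers by μ_θ (4 steps, strictly decreasing):
  μ^(1)=8; μ^(2)=3; μ^(3)=-2; μ^(4)=-32

((0, 0, 0, 4); (0, 0, 2, 0); (0, 3, 0, 0); (1, 0, 0, 0))


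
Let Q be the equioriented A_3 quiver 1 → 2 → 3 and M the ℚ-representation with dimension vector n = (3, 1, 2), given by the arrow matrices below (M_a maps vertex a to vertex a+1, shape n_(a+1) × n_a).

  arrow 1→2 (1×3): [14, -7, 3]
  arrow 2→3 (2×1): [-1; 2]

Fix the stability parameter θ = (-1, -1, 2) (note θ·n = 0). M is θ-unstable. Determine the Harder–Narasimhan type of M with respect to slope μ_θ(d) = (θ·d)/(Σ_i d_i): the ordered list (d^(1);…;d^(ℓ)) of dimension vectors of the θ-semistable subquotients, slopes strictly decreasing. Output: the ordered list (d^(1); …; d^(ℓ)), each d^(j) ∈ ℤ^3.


Barcode: M ≅ I[1,1]^2, I[1,3], I[3,3]. HN layers by μ_θ (2 steps, strictly decreasing):
  μ^(1)=2; μ^(2)=-1

((0, 0, 2); (3, 1, 0))


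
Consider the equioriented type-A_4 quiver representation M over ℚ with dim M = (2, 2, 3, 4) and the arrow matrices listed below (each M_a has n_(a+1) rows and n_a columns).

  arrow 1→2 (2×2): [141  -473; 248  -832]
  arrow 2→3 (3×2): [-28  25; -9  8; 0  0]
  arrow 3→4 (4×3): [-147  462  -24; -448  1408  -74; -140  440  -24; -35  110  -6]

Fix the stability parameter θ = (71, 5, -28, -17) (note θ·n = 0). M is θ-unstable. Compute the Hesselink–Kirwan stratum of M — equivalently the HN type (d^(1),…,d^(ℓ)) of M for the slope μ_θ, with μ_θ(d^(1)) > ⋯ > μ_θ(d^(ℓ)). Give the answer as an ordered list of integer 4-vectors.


Interval decomposition of M: I[1,3], I[1,4], I[3,4], I[4,4]^2.
HN type (ℓ=4): μ^(1)=16; μ^(2)=31/4; μ^(3)=-17; μ^(4)=-28

((1, 1, 1, 0); (1, 1, 1, 1); (0, 0, 0, 3); (0, 0, 1, 0))


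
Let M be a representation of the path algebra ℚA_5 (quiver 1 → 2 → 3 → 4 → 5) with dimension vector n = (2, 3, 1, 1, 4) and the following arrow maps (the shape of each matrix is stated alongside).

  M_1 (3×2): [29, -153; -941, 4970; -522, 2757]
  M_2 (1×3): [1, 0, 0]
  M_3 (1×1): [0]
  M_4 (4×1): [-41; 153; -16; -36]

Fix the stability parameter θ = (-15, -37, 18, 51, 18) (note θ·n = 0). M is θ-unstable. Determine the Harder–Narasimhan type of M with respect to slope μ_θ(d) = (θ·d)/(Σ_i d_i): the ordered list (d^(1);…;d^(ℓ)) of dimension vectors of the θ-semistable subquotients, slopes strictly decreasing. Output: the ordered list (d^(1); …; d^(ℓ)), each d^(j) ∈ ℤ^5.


Via rank(M_{q-1}∘⋯∘M_p): M ≅ I[1,2], I[1,3], I[2,2], I[4,5], I[5,5]^3.
μ_θ-semistable layers: μ^(1)=69/2; μ^(2)=18; μ^(3)=-26; μ^(4)=-37

((0, 0, 0, 1, 1); (0, 0, 1, 0, 3); (2, 2, 0, 0, 0); (0, 1, 0, 0, 0))


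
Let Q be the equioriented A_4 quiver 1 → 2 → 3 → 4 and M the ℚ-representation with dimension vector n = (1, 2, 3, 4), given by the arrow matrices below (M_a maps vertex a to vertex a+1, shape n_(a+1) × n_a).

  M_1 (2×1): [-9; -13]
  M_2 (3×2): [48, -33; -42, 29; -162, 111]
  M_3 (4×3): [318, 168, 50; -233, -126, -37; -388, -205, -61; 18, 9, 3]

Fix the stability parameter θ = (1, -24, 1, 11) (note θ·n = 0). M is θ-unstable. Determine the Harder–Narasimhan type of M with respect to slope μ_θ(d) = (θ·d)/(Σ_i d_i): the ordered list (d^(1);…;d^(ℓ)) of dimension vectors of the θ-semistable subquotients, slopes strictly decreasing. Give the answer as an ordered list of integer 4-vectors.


Via rank(M_{q-1}∘⋯∘M_p): M ≅ I[1,4], I[2,4], I[3,4], I[4,4].
μ_θ-semistable layers: μ^(1)=11; μ^(2)=1; μ^(3)=-23/2; μ^(4)=-24

((0, 0, 0, 4); (0, 0, 3, 0); (1, 1, 0, 0); (0, 1, 0, 0))


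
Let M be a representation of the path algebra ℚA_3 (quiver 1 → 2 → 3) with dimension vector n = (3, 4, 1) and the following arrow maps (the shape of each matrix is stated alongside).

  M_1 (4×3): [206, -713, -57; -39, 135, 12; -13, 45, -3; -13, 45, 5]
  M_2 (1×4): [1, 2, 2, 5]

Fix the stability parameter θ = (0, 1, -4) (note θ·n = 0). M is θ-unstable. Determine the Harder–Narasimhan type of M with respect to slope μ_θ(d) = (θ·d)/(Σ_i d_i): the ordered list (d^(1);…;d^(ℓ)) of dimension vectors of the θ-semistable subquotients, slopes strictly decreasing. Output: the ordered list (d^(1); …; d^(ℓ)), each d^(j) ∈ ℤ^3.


Interval decomposition of M: I[1,2]^2, I[1,3], I[2,2].
HN type (ℓ=3): μ^(1)=1; μ^(2)=0; μ^(3)=-1

((0, 3, 0); (2, 0, 0); (1, 1, 1))


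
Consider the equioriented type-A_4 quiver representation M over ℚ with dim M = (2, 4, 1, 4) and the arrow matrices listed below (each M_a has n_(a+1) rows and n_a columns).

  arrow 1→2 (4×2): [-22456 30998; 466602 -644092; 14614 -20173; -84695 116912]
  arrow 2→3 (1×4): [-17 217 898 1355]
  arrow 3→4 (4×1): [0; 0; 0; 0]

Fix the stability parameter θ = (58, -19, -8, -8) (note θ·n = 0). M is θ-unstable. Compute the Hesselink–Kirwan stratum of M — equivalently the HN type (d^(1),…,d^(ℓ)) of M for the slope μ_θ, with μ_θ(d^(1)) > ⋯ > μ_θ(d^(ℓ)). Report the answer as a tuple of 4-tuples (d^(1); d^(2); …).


Via rank(M_{q-1}∘⋯∘M_p): M ≅ I[1,2], I[1,3], I[2,2]^2, I[4,4]^4.
μ_θ-semistable layers: μ^(1)=39/2; μ^(2)=31/3; μ^(3)=-8; μ^(4)=-19

((1, 1, 0, 0); (1, 1, 1, 0); (0, 0, 0, 4); (0, 2, 0, 0))


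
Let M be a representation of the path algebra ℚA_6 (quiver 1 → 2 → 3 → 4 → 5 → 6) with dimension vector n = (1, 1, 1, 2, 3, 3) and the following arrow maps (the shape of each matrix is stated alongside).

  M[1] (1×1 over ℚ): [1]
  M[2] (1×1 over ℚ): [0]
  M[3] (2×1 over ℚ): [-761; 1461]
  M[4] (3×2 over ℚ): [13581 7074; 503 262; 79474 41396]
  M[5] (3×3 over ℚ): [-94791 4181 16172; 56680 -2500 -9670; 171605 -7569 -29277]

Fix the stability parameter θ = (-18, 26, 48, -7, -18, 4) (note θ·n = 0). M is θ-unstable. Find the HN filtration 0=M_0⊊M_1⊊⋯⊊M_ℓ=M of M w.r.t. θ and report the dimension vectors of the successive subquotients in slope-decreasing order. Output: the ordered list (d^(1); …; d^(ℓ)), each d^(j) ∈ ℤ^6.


Via rank(M_{q-1}∘⋯∘M_p): M ≅ I[1,2], I[3,5], I[4,4], I[5,6]^2, I[6,6].
μ_θ-semistable layers: μ^(1)=26; μ^(2)=23/3; μ^(3)=4; μ^(4)=-7; μ^(5)=-18

((0, 1, 0, 0, 0, 0); (0, 0, 1, 1, 1, 0); (0, 0, 0, 0, 0, 3); (0, 0, 0, 1, 0, 0); (1, 0, 0, 0, 2, 0))


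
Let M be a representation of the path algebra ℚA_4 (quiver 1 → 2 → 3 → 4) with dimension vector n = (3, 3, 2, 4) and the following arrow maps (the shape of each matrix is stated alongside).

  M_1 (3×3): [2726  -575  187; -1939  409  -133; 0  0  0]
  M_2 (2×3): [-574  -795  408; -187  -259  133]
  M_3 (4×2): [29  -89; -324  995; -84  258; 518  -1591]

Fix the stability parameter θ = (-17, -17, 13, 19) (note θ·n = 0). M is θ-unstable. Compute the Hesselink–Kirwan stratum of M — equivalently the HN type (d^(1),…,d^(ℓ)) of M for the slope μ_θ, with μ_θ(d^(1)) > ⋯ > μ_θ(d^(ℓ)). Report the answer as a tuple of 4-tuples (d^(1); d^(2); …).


Barcode: M ≅ I[1,1], I[1,4]^2, I[2,2], I[4,4]^2. HN layers by μ_θ (3 steps, strictly decreasing):
  μ^(1)=19; μ^(2)=13; μ^(3)=-17

((0, 0, 0, 4); (0, 0, 2, 0); (3, 3, 0, 0))


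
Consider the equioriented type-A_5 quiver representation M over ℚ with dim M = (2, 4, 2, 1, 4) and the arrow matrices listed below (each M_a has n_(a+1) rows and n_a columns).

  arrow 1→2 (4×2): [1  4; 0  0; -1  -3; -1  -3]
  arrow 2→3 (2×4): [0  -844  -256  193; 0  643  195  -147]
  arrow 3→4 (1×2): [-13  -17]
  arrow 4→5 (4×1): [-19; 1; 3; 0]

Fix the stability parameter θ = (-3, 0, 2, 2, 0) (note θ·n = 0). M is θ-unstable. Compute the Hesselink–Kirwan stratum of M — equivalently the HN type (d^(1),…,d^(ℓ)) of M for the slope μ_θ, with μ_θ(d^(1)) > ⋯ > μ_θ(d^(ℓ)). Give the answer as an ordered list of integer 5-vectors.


Interval decomposition of M: I[1,2], I[1,5], I[2,2], I[2,3], I[5,5]^3.
HN type (ℓ=4): μ^(1)=2; μ^(2)=4/3; μ^(3)=0; μ^(4)=-3

((0, 0, 1, 0, 0); (0, 0, 1, 1, 1); (0, 4, 0, 0, 3); (2, 0, 0, 0, 0))


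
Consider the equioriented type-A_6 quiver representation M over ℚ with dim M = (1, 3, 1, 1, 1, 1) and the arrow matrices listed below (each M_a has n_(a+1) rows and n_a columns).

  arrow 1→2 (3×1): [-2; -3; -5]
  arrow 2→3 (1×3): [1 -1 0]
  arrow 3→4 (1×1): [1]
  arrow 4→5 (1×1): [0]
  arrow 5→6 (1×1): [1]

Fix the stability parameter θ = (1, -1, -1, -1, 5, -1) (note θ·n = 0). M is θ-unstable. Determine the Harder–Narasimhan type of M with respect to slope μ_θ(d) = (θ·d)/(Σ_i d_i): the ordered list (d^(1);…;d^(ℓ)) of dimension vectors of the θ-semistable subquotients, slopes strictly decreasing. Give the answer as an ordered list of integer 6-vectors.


Interval decomposition of M: I[1,4], I[2,2]^2, I[5,6].
HN type (ℓ=3): μ^(1)=2; μ^(2)=-1/2; μ^(3)=-1

((0, 0, 0, 0, 1, 1); (1, 1, 1, 1, 0, 0); (0, 2, 0, 0, 0, 0))


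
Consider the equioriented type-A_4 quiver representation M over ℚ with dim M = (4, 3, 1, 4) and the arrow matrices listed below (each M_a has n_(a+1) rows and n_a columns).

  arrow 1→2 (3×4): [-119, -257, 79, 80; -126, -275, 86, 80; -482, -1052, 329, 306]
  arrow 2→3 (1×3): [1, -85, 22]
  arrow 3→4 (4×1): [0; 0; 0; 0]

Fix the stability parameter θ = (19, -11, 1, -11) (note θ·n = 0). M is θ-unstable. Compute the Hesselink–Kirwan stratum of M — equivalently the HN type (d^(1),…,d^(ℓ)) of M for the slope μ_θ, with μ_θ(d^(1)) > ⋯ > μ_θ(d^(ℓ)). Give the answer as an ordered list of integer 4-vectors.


Interval decomposition of M: I[1,1], I[1,2]^2, I[1,3], I[4,4]^4.
HN type (ℓ=4): μ^(1)=19; μ^(2)=4; μ^(3)=3; μ^(4)=-11

((1, 0, 0, 0); (2, 2, 0, 0); (1, 1, 1, 0); (0, 0, 0, 4))


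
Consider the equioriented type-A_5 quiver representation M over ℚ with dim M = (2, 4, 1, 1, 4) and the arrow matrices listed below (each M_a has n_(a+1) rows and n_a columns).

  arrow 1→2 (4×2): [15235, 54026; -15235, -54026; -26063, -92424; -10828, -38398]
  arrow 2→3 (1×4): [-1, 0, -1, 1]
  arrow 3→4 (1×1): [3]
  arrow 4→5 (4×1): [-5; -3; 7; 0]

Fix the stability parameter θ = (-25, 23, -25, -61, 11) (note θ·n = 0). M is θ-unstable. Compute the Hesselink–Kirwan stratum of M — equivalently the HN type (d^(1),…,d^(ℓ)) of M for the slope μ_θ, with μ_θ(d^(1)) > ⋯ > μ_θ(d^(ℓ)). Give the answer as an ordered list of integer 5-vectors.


Barcode: M ≅ I[1,2]^2, I[2,2], I[2,5], I[5,5]^3. HN layers by μ_θ (4 steps, strictly decreasing):
  μ^(1)=23; μ^(2)=11; μ^(3)=-21; μ^(4)=-25

((0, 3, 0, 0, 0); (0, 0, 0, 0, 4); (0, 1, 1, 1, 0); (2, 0, 0, 0, 0))


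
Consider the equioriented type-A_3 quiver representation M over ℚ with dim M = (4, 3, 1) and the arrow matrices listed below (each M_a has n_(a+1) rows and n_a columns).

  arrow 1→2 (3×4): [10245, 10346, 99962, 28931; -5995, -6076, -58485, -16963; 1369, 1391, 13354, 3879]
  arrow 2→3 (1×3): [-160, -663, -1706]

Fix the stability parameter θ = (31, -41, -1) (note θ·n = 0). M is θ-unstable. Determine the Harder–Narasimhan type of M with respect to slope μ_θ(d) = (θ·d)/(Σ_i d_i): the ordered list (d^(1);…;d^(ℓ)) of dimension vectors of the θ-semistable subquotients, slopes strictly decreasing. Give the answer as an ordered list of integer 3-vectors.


Barcode: M ≅ I[1,1], I[1,2]^2, I[1,3]. HN layers by μ_θ (3 steps, strictly decreasing):
  μ^(1)=31; μ^(2)=-1; μ^(3)=-5

((1, 0, 0); (0, 0, 1); (3, 3, 0))


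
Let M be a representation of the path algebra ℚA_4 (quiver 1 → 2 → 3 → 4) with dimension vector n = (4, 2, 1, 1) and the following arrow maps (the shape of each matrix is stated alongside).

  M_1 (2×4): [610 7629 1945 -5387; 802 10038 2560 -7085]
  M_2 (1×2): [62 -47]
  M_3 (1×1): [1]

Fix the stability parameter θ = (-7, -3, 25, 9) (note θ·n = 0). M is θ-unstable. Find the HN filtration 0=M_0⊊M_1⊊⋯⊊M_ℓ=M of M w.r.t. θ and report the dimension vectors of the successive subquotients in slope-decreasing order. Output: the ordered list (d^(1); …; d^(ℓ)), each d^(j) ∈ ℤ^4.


Via rank(M_{q-1}∘⋯∘M_p): M ≅ I[1,1]^2, I[1,2], I[1,4].
μ_θ-semistable layers: μ^(1)=17; μ^(2)=-3; μ^(3)=-7

((0, 0, 1, 1); (0, 2, 0, 0); (4, 0, 0, 0))


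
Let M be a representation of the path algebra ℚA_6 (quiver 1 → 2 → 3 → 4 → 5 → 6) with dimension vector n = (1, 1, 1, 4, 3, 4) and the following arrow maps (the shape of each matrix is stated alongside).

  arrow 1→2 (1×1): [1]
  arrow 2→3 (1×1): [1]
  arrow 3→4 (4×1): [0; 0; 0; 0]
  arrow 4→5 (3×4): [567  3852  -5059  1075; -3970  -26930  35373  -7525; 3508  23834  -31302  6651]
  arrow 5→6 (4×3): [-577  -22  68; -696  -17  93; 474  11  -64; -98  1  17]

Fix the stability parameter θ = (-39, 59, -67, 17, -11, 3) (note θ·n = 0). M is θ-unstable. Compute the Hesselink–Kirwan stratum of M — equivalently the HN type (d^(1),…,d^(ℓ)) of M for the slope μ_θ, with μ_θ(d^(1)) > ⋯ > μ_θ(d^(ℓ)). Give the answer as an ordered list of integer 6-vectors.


Interval decomposition of M: I[1,3], I[4,4], I[4,6]^3, I[6,6].
HN type (ℓ=4): μ^(1)=17; μ^(2)=3; μ^(3)=-4; μ^(4)=-39

((0, 0, 0, 1, 0, 0); (0, 0, 0, 3, 3, 4); (0, 1, 1, 0, 0, 0); (1, 0, 0, 0, 0, 0))


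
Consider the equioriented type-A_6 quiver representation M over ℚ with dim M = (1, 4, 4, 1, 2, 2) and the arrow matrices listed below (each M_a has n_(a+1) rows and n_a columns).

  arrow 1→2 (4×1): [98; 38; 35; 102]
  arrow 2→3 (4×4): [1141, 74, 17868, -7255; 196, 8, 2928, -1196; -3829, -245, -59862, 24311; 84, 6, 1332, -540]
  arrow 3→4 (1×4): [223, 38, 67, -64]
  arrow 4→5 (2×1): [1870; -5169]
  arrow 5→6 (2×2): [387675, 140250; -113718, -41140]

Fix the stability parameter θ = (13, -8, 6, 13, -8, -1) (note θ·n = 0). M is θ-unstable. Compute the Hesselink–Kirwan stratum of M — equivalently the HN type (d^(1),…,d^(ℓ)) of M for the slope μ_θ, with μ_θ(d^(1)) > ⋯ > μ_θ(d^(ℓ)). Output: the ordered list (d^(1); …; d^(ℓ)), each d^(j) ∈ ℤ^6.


Interval decomposition of M: I[1,2], I[2,2], I[2,3], I[2,5], I[3,3]^2, I[5,6], I[6,6].
HN type (ℓ=5): μ^(1)=6; μ^(2)=11/3; μ^(3)=5/2; μ^(4)=-1; μ^(5)=-8

((0, 0, 3, 0, 0, 0); (0, 0, 1, 1, 1, 0); (1, 1, 0, 0, 0, 0); (0, 0, 0, 0, 0, 2); (0, 3, 0, 0, 1, 0))
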